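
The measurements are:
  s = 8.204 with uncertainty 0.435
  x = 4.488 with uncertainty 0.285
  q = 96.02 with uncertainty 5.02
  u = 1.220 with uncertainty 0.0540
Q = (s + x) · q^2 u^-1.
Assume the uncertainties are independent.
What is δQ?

Let w = s + x = 12.69. δw = √(δs² + δx²) = √(0.189 + 0.0812) = 0.520, so δw/w = 0.0410.
Q is then a monomial in w, q, u:
δQ/Q = √((δw/w)² + (2·δq/q)² + (-1·δu/u)²) = √(0.00168 + 0.0109 + 0.00196) = 0.121
Q = 95920, so δQ = 0.121 × 95920 = 11600.

11600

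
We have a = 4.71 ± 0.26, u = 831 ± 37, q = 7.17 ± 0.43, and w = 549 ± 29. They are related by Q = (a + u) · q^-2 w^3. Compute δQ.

5.48e+08

Let h = a + u = 836. δh = √(δa² + δu²) = √(0.0676 + 1370) = 37.0, so δh/h = 0.0443.
Q is then a monomial in h, q, w:
δQ/Q = √((δh/h)² + (-2·δq/q)² + (3·δw/w)²) = √(0.00196 + 0.0144 + 0.0251) = 0.204
Q = 2.69e+09, so δQ = 0.204 × 2.69e+09 = 5.48e+08.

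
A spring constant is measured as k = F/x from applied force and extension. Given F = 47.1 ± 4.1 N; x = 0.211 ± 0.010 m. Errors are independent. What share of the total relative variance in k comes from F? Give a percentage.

77.1%

(δk/k)² = (1·δF/F)² + (-1·δx/x)²
  F term: (1×0.0870)² = 0.00758
  x term: (-1×0.0474)² = 0.00225
Total = 0.00982. Share from F = 0.00758/0.00982 = 0.771.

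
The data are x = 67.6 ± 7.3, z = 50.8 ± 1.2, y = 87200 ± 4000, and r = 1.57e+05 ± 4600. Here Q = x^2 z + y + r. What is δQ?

50800

Let p = x^2·z = 2.32e+05. δp/p = √((2·δx/x)² + (1·δz/z)²) = √(0.0466 + 0.000558) = 0.217, so δp = 50400.
Q = p + y + r: δQ = √(δp² + δy² + δr²) = √(2.54e+09 + 1.6e+07 + 2.12e+07) = 50800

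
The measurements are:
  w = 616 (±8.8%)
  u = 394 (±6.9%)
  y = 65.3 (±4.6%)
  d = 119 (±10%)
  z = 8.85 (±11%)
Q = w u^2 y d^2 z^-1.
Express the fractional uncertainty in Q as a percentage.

Since Q is a product/quotient, work with relative uncertainties:
  (1·δw/w)² = (1×0.0880)² = 0.00774;  (2·δu/u)² = (2×0.0690)² = 0.0190;  (1·δy/y)² = (1×0.0460)² = 0.00212;  (2·δd/d)² = (2×0.100)² = 0.0400;  (-1·δz/z)² = (-1×0.110)² = 0.0121
δQ/Q = √(0.0810) = 0.285

28.5%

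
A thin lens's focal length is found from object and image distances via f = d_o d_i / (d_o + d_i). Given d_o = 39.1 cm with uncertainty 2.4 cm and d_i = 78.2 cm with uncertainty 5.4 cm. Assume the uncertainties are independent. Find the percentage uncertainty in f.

4.70%

∂f/∂d_o = (d_i/(d_o+d_i))² = 0.444;  ∂f/∂d_i = (d_o/(d_o+d_i))² = 0.111
δf = √((∂f/∂d_o · δd_o)² + (∂f/∂d_i · δd_i)²) = √(1.14 + 0.360) = 1.22 cm
f = 26.1 cm, so δf/f = 1.22/26.1 = 0.0470.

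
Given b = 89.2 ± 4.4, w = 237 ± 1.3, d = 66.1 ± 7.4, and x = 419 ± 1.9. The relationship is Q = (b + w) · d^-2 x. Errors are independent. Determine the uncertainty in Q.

Let u = b + w = 326. δu = √(δb² + δw²) = √(19.4 + 1.69) = 4.59, so δu/u = 0.0141.
Q is then a monomial in u, d, x:
δQ/Q = √((δu/u)² + (-2·δd/d)² + (1·δx/x)²) = √(0.000198 + 0.0501 + 2.06e-05) = 0.224
Q = 31.3, so δQ = 0.224 × 31.3 = 7.02.

7.02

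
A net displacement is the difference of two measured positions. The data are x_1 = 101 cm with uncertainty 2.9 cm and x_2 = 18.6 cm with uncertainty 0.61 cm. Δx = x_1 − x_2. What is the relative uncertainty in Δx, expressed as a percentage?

Absolute uncertainties add in quadrature for a linear combination:
  (δx_1)² = 8.41;  (δx_2)² = 0.372
δΔx = √(8.78) = 2.96 cm
Δx = 82.4 cm, so δΔx/Δx = 2.96/82.4 = 0.0360.

3.60%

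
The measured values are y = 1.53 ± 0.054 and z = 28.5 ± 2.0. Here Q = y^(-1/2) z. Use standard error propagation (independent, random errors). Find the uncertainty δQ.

1.67

Since Q is a product/quotient, work with relative uncertainties:
  (−½·δy/y)² = (-0.5×0.0353)² = 0.000311;  (1·δz/z)² = (1×0.0702)² = 0.00492
δQ/Q = √(0.00524) = 0.0724
Q = 23.0, so δQ = 0.0724 × 23.0 = 1.67.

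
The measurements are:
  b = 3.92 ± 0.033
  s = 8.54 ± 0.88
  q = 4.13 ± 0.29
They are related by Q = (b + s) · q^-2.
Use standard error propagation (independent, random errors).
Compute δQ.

0.115

Let u = b + s = 12.5. δu = √(δb² + δs²) = √(0.00109 + 0.774) = 0.881, so δu/u = 0.0707.
Q is then a monomial in u, q:
δQ/Q = √((δu/u)² + (-2·δq/q)²) = √(0.00500 + 0.0197) = 0.157
Q = 0.730, so δQ = 0.157 × 0.730 = 0.115.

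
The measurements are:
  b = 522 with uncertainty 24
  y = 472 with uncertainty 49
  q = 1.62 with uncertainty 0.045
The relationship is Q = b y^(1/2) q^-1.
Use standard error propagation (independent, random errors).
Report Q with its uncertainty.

Each factor contributes (exponent × relative error)² to (δQ/Q)²:
  (1·δb/b)² = (1×0.0460)² = 0.00211;  (½·δy/y)² = (0.5×0.104)² = 0.00269;  (-1·δq/q)² = (-1×0.0278)² = 0.000772
δQ/Q = √(0.00558) = 0.0747
Q = 7000, so δQ = 0.0747 × 7000 = 523.

7000 ± 523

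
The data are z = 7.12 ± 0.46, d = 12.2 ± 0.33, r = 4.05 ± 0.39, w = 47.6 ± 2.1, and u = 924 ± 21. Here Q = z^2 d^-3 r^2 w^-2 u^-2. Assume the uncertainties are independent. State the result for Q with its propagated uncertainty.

Each factor contributes (exponent × relative error)² to (δQ/Q)²:
  (2·δz/z)² = (2×0.0646)² = 0.0167;  (-3·δd/d)² = (-3×0.0270)² = 0.00658;  (2·δr/r)² = (2×0.0963)² = 0.0371;  (-2·δw/w)² = (-2×0.0441)² = 0.00779;  (-2·δu/u)² = (-2×0.0227)² = 0.00207
δQ/Q = √(0.0702) = 0.265
Q = 2.37e-10, so δQ = 0.265 × 2.37e-10 = 6.27e-11.

(2.37 ± 0.627) × 10^-10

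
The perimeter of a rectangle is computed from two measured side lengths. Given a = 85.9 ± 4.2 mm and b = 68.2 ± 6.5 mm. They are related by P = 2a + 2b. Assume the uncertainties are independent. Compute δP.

15.5 mm

Absolute uncertainties add in quadrature for a linear combination:
  (2·δa)² = 70.6;  (2·δb)² = 169
δP = √(240) = 15.5 mm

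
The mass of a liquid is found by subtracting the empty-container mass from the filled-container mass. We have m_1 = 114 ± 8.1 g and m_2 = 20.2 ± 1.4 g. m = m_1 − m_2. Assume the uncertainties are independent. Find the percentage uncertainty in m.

m is a linear combination, so absolute uncertainties add in quadrature:
  (δm_1)² = 65.6;  (δm_2)² = 1.96
δm = √(67.6) = 8.22 g
m = 93.8 g, so δm/m = 8.22/93.8 = 0.0876.

8.76%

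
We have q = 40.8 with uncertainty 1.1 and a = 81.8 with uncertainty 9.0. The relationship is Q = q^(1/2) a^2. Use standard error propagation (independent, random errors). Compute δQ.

9420

Relative error in a monomial: (δQ/Q)² = Σ (nᵢ · δxᵢ/xᵢ)².
  (½·δq/q)² = (0.5×0.0270)² = 0.000182;  (2·δa/a)² = (2×0.110)² = 0.0484
δQ/Q = √(0.0486) = 0.220
Q = 42700, so δQ = 0.220 × 42700 = 9420.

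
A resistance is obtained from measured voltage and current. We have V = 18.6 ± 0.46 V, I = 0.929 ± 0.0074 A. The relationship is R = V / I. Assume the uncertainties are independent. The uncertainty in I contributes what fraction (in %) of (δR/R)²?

(δR/R)² = (1·δV/V)² + (-1·δI/I)²
  V term: (1×0.0247)² = 0.000612
  I term: (-1×0.00797)² = 6.35e-05
Total = 0.000675. Share from I = 6.35e-05/0.000675 = 0.0940.

9.40%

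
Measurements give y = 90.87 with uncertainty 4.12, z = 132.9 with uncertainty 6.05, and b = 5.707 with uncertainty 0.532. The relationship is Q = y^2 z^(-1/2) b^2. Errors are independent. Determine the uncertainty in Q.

Each factor contributes (exponent × relative error)² to (δQ/Q)²:
  (2·δy/y)² = (2×0.0453)² = 0.00822;  (−½·δz/z)² = (-0.5×0.0455)² = 0.000518;  (2·δb/b)² = (2×0.0932)² = 0.0348
δQ/Q = √(0.0435) = 0.209
Q = 23330, so δQ = 0.209 × 23330 = 4870.

4870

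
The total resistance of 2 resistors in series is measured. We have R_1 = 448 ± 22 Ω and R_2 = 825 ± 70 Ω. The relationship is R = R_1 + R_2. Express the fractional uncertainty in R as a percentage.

R is a linear combination, so absolute uncertainties add in quadrature:
  (δR_1)² = 484;  (δR_2)² = 4900
δR = √(5380) = 73.4 Ω
R = 1270 Ω, so δR/R = 73.4/1270 = 0.0576.

5.76%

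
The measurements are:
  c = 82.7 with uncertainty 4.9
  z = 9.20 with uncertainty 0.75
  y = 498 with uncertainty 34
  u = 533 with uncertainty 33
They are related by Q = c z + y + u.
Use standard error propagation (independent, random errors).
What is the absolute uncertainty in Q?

Let p = c·z = 761. δp/p = √((1·δc/c)² + (1·δz/z)²) = √(0.00351 + 0.00665) = 0.101, so δp = 76.7.
Q = p + y + u: δQ = √(δp² + δy² + δu²) = √(5880 + 1160 + 1090) = 90.1

90.1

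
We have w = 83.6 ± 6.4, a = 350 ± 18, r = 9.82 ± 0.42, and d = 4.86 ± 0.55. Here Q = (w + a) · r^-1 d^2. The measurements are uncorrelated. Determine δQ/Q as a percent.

23.5%

Let u = w + a = 434. δu = √(δw² + δa²) = √(41.0 + 324) = 19.1, so δu/u = 0.0441.
Q is then a monomial in u, r, d:
δQ/Q = √((δu/u)² + (-1·δr/r)² + (2·δd/d)²) = √(0.00194 + 0.00183 + 0.0512) = 0.235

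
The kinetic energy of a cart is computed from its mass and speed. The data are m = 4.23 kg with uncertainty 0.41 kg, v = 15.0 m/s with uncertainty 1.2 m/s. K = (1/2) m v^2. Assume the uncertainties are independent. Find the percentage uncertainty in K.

Each factor contributes (exponent × relative error)² to (δK/K)²:
  (1·δm/m)² = (1×0.0969)² = 0.00939;  (2·δv/v)² = (2×0.0800)² = 0.0256
δK/K = √(0.0350) = 0.187

18.7%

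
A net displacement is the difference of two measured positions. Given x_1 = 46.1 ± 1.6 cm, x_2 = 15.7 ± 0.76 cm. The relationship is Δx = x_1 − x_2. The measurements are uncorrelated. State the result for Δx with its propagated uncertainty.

Δx is a linear combination, so absolute uncertainties add in quadrature:
  (δx_1)² = 2.56;  (δx_2)² = 0.578
δΔx = √(3.14) = 1.77 cm
Δx = 30.4 cm.

30.4 ± 1.77 cm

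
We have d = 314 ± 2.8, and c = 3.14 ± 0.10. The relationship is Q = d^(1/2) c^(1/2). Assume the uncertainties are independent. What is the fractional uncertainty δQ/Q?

Since Q is a product/quotient, work with relative uncertainties:
  (½·δd/d)² = (0.5×0.00892)² = 1.99e-05;  (½·δc/c)² = (0.5×0.0318)² = 0.000254
δQ/Q = √(0.000273) = 0.0165

0.0165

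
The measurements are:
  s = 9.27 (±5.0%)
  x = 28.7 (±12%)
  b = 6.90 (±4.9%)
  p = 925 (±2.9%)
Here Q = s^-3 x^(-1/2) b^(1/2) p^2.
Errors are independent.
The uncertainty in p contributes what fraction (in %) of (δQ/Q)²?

11.2%

(δQ/Q)² = (-3·δs/s)² + (−½·δx/x)² + (½·δb/b)² + (2·δp/p)²
  s term: (-3×0.0500)² = 0.0225
  x term: (-0.5×0.120)² = 0.00360
  b term: (0.5×0.0490)² = 0.000600
  p term: (2×0.0290)² = 0.00336
Total = 0.0301. Share from p = 0.00336/0.0301 = 0.112.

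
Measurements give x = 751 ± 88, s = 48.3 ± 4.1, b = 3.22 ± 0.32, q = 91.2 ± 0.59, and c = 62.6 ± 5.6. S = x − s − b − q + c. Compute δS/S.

0.132

For a sum/difference, combine absolute errors in quadrature:
  (δx)² = 7740;  (δs)² = 16.8;  (δb)² = 0.102;  (δq)² = 0.348;  (δc)² = 31.4
δS = √(7790) = 88.3
S = 671, so δS/S = 88.3/671 = 0.132.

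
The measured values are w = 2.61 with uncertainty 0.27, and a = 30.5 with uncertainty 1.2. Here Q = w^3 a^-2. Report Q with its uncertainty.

0.0191 ± 0.00612

Since Q is a product/quotient, work with relative uncertainties:
  (3·δw/w)² = (3×0.103)² = 0.0963;  (-2·δa/a)² = (-2×0.0393)² = 0.00619
δQ/Q = √(0.103) = 0.320
Q = 0.0191, so δQ = 0.320 × 0.0191 = 0.00612.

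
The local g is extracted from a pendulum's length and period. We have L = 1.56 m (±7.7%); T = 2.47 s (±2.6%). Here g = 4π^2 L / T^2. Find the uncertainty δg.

Relative error in a monomial: (δg/g)² = Σ (nᵢ · δxᵢ/xᵢ)².
  (1·δL/L)² = (1×0.0770)² = 0.00593;  (-2·δT/T)² = (-2×0.0260)² = 0.00270
δg/g = √(0.00863) = 0.0929
g = 10.1 m/s^2, so δg = 0.0929 × 10.1 = 0.938 m/s^2.

0.938 m/s^2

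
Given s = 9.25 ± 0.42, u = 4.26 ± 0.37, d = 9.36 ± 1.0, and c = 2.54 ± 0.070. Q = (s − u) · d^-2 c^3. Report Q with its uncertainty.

0.933 ± 0.238

Let w = s − u = 4.99. δw = √(δs² + δu²) = √(0.176 + 0.137) = 0.560, so δw/w = 0.112.
Q is then a monomial in w, d, c:
δQ/Q = √((δw/w)² + (-2·δd/d)² + (3·δc/c)²) = √(0.0126 + 0.0457 + 0.00684) = 0.255
Q = 0.933, so δQ = 0.255 × 0.933 = 0.238.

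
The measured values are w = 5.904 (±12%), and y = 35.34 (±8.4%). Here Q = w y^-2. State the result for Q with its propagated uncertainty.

Q is a product of powers, so relative uncertainties combine in quadrature:
  (1·δw/w)² = (1×0.120)² = 0.0144;  (-2·δy/y)² = (-2×0.0840)² = 0.0282
δQ/Q = √(0.0426) = 0.206
Q = 0.004727, so δQ = 0.206 × 0.004727 = 0.000976.

0.004727 ± 0.000976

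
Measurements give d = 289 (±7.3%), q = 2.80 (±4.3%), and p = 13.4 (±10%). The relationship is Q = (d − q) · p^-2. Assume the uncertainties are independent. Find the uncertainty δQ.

0.340

Let u = d − q = 286. δu = √(δd² + δq²) = √(445 + 0.0145) = 21.1, so δu/u = 0.0737.
Q is then a monomial in u, p:
δQ/Q = √((δu/u)² + (-2·δp/p)²) = √(0.00543 + 0.0400) = 0.213
Q = 1.59, so δQ = 0.213 × 1.59 = 0.340.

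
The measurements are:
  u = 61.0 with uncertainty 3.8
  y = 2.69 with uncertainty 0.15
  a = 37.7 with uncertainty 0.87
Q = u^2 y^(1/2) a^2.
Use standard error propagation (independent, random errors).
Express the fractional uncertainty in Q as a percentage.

Products/powers → add relative errors in quadrature, weighted by exponent:
  (2·δu/u)² = (2×0.0623)² = 0.0155;  (½·δy/y)² = (0.5×0.0558)² = 0.000777;  (2·δa/a)² = (2×0.0231)² = 0.00213
δQ/Q = √(0.0184) = 0.136

13.6%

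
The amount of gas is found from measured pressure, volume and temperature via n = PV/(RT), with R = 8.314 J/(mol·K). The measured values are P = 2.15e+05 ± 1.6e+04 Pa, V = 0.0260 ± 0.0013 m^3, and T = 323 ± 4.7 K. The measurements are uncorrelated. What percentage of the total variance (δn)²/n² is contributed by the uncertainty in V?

(δn/n)² = (1·δP/P)² + (1·δV/V)² + (-1·δT/T)²
  P term: (1×0.0744)² = 0.00554
  V term: (1×0.0500)² = 0.00250
  T term: (-1×0.0146)² = 0.000212
Total = 0.00825. Share from V = 0.00250/0.00825 = 0.303.

30.3%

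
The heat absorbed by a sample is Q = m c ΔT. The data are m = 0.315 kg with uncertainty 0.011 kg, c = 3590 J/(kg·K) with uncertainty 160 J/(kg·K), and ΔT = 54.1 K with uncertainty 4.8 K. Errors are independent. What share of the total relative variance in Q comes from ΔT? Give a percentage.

71.1%

(δQ/Q)² = (1·δm/m)² + (1·δc/c)² + (1·δΔT/ΔT)²
  m term: (1×0.0349)² = 0.00122
  c term: (1×0.0446)² = 0.00199
  ΔT term: (1×0.0887)² = 0.00787
Total = 0.0111. Share from ΔT = 0.00787/0.0111 = 0.711.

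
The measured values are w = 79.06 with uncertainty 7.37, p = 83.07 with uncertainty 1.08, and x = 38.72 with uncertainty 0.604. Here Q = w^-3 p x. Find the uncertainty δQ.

For a monomial Q ∝ w^-3, p, x, fractional errors add in quadrature:
  (-3·δw/w)² = (-3×0.0932)² = 0.0782;  (1·δp/p)² = (1×0.0130)² = 0.000169;  (1·δx/x)² = (1×0.0156)² = 0.000243
δQ/Q = √(0.0786) = 0.280
Q = 0.006509, so δQ = 0.280 × 0.006509 = 0.00183.

0.00183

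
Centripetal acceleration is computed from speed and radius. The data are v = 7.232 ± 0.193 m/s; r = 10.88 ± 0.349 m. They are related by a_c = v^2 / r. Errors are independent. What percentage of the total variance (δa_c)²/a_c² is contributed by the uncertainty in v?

73.5%

(δa_c/a_c)² = (2·δv/v)² + (-1·δr/r)²
  v term: (2×0.0267)² = 0.00285
  r term: (-1×0.0321)² = 0.00103
Total = 0.00388. Share from v = 0.00285/0.00388 = 0.735.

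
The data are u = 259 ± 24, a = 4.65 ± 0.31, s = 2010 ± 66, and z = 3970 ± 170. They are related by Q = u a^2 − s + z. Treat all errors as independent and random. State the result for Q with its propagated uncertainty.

Let p = u·a^2 = 5600. δp/p = √((1·δu/u)² + (2·δa/a)²) = √(0.00859 + 0.0178) = 0.162, so δp = 909.
Q = p − s + z: δQ = √(δp² + δs² + δz²) = √(8.27e+05 + 4360 + 28900) = 927
Q = 7560.

7560 ± 927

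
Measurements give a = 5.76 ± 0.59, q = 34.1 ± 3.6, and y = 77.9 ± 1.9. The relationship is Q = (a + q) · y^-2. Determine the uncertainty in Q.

0.000681

Let u = a + q = 39.9. δu = √(δa² + δq²) = √(0.348 + 13.0) = 3.65, so δu/u = 0.0915.
Q is then a monomial in u, y:
δQ/Q = √((δu/u)² + (-2·δy/y)²) = √(0.00838 + 0.00238) = 0.104
Q = 0.00657, so δQ = 0.104 × 0.00657 = 0.000681.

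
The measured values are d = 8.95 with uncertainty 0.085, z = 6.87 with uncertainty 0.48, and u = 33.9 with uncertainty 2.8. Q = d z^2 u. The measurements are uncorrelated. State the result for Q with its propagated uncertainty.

14300 ± 2330

For a monomial Q ∝ d, z^2, u, fractional errors add in quadrature:
  (1·δd/d)² = (1×0.00950)² = 9.02e-05;  (2·δz/z)² = (2×0.0699)² = 0.0195;  (1·δu/u)² = (1×0.0826)² = 0.00682
δQ/Q = √(0.0264) = 0.163
Q = 14300, so δQ = 0.163 × 14300 = 2330.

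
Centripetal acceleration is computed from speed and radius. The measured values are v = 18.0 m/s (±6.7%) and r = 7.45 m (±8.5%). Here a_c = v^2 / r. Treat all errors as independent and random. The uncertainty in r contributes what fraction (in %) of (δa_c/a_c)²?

(δa_c/a_c)² = (2·δv/v)² + (-1·δr/r)²
  v term: (2×0.0670)² = 0.0180
  r term: (-1×0.0850)² = 0.00723
Total = 0.0252. Share from r = 0.00723/0.0252 = 0.287.

28.7%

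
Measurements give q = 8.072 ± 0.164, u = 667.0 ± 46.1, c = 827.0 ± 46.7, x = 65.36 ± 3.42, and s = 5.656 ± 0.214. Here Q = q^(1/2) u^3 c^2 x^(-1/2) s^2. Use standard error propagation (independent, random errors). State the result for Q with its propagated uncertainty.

Q is a product of powers, so relative uncertainties combine in quadrature:
  (½·δq/q)² = (0.5×0.0203)² = 0.000103;  (3·δu/u)² = (3×0.0691)² = 0.0430;  (2·δc/c)² = (2×0.0565)² = 0.0128;  (−½·δx/x)² = (-0.5×0.0523)² = 0.000684;  (2·δs/s)² = (2×0.0378)² = 0.00573
δQ/Q = √(0.0623) = 0.250
Q = 2.282e+15, so δQ = 0.250 × 2.282e+15 = 5.69e+14.

(2.282 ± 0.569) × 10^15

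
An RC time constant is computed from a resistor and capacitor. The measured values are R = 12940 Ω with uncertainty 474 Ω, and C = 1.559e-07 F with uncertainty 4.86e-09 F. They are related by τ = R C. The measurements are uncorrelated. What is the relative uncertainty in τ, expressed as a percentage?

4.81%

Each factor contributes (exponent × relative error)² to (δτ/τ)²:
  (1·δR/R)² = (1×0.0366)² = 0.00134;  (1·δC/C)² = (1×0.0312)² = 0.000972
δτ/τ = √(0.00231) = 0.0481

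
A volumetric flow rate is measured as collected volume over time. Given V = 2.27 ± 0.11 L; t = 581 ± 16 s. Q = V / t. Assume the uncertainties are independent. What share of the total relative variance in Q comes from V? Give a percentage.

75.6%

(δQ/Q)² = (1·δV/V)² + (-1·δt/t)²
  V term: (1×0.0485)² = 0.00235
  t term: (-1×0.0275)² = 0.000758
Total = 0.00311. Share from V = 0.00235/0.00311 = 0.756.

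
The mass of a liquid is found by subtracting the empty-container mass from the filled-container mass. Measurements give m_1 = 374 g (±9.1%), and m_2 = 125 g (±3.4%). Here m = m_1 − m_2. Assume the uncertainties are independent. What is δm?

For a sum/difference, combine absolute errors in quadrature:
  (δm_1)² = 1160;  (δm_2)² = 18.1
δm = √(1180) = 34.3 g

34.3 g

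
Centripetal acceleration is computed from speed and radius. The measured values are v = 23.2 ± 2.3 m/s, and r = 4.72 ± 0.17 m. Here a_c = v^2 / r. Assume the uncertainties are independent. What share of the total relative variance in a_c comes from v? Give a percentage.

96.8%

(δa_c/a_c)² = (2·δv/v)² + (-1·δr/r)²
  v term: (2×0.0991)² = 0.0393
  r term: (-1×0.0360)² = 0.00130
Total = 0.0406. Share from v = 0.0393/0.0406 = 0.968.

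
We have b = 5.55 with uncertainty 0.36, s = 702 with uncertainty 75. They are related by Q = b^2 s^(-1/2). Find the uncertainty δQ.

Products/powers → add relative errors in quadrature, weighted by exponent:
  (2·δb/b)² = (2×0.0649)² = 0.0168;  (−½·δs/s)² = (-0.5×0.107)² = 0.00285
δQ/Q = √(0.0197) = 0.140
Q = 1.16, so δQ = 0.140 × 1.16 = 0.163.

0.163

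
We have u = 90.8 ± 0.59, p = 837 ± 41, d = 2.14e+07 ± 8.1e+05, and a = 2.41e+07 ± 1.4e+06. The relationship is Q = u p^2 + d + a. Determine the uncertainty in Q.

Let w = u·p^2 = 6.36e+07. δw/w = √((1·δu/u)² + (2·δp/p)²) = √(4.22e-05 + 0.00960) = 0.0982, so δw = 6.25e+06.
Q = w + d + a: δQ = √(δw² + δd² + δa²) = √(3.9e+13 + 6.56e+11 + 1.96e+12) = 6.45e+06

6.45e+06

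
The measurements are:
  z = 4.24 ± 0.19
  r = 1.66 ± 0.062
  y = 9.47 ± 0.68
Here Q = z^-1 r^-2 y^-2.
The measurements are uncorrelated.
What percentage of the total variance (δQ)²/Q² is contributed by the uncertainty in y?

73.1%

(δQ/Q)² = (-1·δz/z)² + (-2·δr/r)² + (-2·δy/y)²
  z term: (-1×0.0448)² = 0.00201
  r term: (-2×0.0373)² = 0.00558
  y term: (-2×0.0718)² = 0.0206
Total = 0.0282. Share from y = 0.0206/0.0282 = 0.731.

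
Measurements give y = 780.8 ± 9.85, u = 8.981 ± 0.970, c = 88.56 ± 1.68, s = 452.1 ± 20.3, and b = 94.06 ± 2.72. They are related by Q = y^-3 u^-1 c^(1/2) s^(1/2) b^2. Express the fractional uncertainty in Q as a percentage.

Products/powers → add relative errors in quadrature, weighted by exponent:
  (-3·δy/y)² = (-3×0.0126)² = 0.00143;  (-1·δu/u)² = (-1×0.108)² = 0.0117;  (½·δc/c)² = (0.5×0.0190)² = 9e-05;  (½·δs/s)² = (0.5×0.0449)² = 0.000504;  (2·δb/b)² = (2×0.0289)² = 0.00334
δQ/Q = √(0.0170) = 0.131

13.1%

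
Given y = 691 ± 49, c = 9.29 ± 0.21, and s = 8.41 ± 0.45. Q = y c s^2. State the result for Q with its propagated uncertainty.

Q is a product of powers, so relative uncertainties combine in quadrature:
  (1·δy/y)² = (1×0.0709)² = 0.00503;  (1·δc/c)² = (1×0.0226)² = 0.000511;  (2·δs/s)² = (2×0.0535)² = 0.0115
δQ/Q = √(0.0170) = 0.130
Q = 4.54e+05, so δQ = 0.130 × 4.54e+05 = 59200.

(4.54 ± 0.592) × 10^5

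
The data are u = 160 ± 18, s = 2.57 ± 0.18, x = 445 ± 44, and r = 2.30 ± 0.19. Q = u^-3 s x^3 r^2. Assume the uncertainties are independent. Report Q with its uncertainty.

292 ± 142

Since Q is a product/quotient, work with relative uncertainties:
  (-3·δu/u)² = (-3×0.113)² = 0.114;  (1·δs/s)² = (1×0.0700)² = 0.00491;  (3·δx/x)² = (3×0.0989)² = 0.0880;  (2·δr/r)² = (2×0.0826)² = 0.0273
δQ/Q = √(0.234) = 0.484
Q = 292, so δQ = 0.484 × 292 = 142.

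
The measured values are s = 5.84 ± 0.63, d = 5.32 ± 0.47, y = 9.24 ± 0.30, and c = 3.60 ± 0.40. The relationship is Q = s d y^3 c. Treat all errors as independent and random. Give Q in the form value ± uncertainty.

88200 ± 17900

Q is a product of powers, so relative uncertainties combine in quadrature:
  (1·δs/s)² = (1×0.108)² = 0.0116;  (1·δd/d)² = (1×0.0883)² = 0.00780;  (3·δy/y)² = (3×0.0325)² = 0.00949;  (1·δc/c)² = (1×0.111)² = 0.0123
δQ/Q = √(0.0413) = 0.203
Q = 88200, so δQ = 0.203 × 88200 = 17900.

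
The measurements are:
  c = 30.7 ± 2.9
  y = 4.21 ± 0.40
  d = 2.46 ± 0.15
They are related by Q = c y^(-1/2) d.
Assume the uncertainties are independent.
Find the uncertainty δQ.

Each factor contributes (exponent × relative error)² to (δQ/Q)²:
  (1·δc/c)² = (1×0.0945)² = 0.00892;  (−½·δy/y)² = (-0.5×0.0950)² = 0.00226;  (1·δd/d)² = (1×0.0610)² = 0.00372
δQ/Q = √(0.0149) = 0.122
Q = 36.8, so δQ = 0.122 × 36.8 = 4.49.

4.49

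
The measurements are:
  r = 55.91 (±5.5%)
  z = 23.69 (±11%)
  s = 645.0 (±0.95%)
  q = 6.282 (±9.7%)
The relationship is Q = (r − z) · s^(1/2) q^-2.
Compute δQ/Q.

0.231

Let u = r − z = 32.22. δu = √(δr² + δz²) = √(9.46 + 6.79) = 4.03, so δu/u = 0.125.
Q is then a monomial in u, s, q:
δQ/Q = √((δu/u)² + (½·δs/s)² + (-2·δq/q)²) = √(0.0156 + 2.26e-05 + 0.0376) = 0.231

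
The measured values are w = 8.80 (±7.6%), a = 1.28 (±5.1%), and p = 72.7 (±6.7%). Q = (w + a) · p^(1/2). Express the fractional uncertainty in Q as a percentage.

7.46%

Let u = w + a = 10.1. δu = √(δw² + δa²) = √(0.447 + 0.00426) = 0.672, so δu/u = 0.0667.
Q is then a monomial in u, p:
δQ/Q = √((δu/u)² + (½·δp/p)²) = √(0.00444 + 0.00112) = 0.0746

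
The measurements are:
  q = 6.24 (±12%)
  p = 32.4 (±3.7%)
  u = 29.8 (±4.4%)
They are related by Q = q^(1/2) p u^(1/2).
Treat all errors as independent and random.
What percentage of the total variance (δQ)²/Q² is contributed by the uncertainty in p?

(δQ/Q)² = (½·δq/q)² + (1·δp/p)² + (½·δu/u)²
  q term: (0.5×0.120)² = 0.00360
  p term: (1×0.0370)² = 0.00137
  u term: (0.5×0.0440)² = 0.000484
Total = 0.00545. Share from p = 0.00137/0.00545 = 0.251.

25.1%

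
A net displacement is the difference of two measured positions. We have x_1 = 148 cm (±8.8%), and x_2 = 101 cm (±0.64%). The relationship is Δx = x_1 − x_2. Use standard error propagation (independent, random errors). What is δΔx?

13.0 cm

Δx is a linear combination, so absolute uncertainties add in quadrature:
  (δx_1)² = 170;  (δx_2)² = 0.418
δΔx = √(170) = 13.0 cm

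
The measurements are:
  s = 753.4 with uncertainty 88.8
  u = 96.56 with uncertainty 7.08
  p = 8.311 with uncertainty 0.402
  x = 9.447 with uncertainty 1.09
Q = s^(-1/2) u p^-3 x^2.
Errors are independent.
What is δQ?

0.158

Q is a product of powers, so relative uncertainties combine in quadrature:
  (−½·δs/s)² = (-0.5×0.118)² = 0.00347;  (1·δu/u)² = (1×0.0733)² = 0.00538;  (-3·δp/p)² = (-3×0.0484)² = 0.0211;  (2·δx/x)² = (2×0.115)² = 0.0533
δQ/Q = √(0.0832) = 0.288
Q = 0.5469, so δQ = 0.288 × 0.5469 = 0.158.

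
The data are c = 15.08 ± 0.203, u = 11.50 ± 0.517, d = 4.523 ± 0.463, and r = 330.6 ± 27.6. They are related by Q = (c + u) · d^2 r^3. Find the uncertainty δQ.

6.37e+09

Let w = c + u = 26.58. δw = √(δc² + δu²) = √(0.0412 + 0.267) = 0.555, so δw/w = 0.0209.
Q is then a monomial in w, d, r:
δQ/Q = √((δw/w)² + (2·δd/d)² + (3·δr/r)²) = √(0.000437 + 0.0419 + 0.0627) = 0.324
Q = 1.965e+10, so δQ = 0.324 × 1.965e+10 = 6.37e+09.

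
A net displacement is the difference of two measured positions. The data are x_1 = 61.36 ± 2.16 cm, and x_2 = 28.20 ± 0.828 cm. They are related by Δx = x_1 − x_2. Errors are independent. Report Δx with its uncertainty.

Each term contributes (cᵢ δxᵢ)² to (δΔx)²:
  (δx_1)² = 4.67;  (δx_2)² = 0.686
δΔx = √(5.35) = 2.31 cm
Δx = 33.16 cm.

33.16 ± 2.31 cm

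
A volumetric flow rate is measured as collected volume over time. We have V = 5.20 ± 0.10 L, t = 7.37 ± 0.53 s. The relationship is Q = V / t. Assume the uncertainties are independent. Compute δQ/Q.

0.0744

Each factor contributes (exponent × relative error)² to (δQ/Q)²:
  (1·δV/V)² = (1×0.0192)² = 0.000370;  (-1·δt/t)² = (-1×0.0719)² = 0.00517
δQ/Q = √(0.00554) = 0.0744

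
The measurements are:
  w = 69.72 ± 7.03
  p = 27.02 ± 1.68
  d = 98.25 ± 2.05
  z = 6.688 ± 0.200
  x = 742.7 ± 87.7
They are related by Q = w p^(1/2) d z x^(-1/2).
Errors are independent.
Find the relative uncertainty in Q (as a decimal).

0.126

Q is a product of powers, so relative uncertainties combine in quadrature:
  (1·δw/w)² = (1×0.101)² = 0.0102;  (½·δp/p)² = (0.5×0.0622)² = 0.000966;  (1·δd/d)² = (1×0.0209)² = 0.000435;  (1·δz/z)² = (1×0.0299)² = 0.000894;  (−½·δx/x)² = (-0.5×0.118)² = 0.00349
δQ/Q = √(0.0159) = 0.126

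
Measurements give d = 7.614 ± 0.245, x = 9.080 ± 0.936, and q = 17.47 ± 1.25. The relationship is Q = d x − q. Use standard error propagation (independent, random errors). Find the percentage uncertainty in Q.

Let p = d·x = 69.14. δp/p = √((1·δd/d)² + (1·δx/x)²) = √(0.00104 + 0.0106) = 0.108, so δp = 7.47.
Q = p − q: δQ = √(δp² + δq²) = √(55.7 + 1.56) = 7.57
Q = 51.67, so δQ/Q = 7.57/51.67 = 0.147.

14.7%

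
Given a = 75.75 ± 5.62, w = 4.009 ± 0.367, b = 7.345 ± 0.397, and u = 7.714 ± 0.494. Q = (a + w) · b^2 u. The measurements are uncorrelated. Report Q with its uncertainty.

Let h = a + w = 79.76. δh = √(δa² + δw²) = √(31.6 + 0.135) = 5.63, so δh/h = 0.0706.
Q is then a monomial in h, b, u:
δQ/Q = √((δh/h)² + (2·δb/b)² + (1·δu/u)²) = √(0.00499 + 0.0117 + 0.00410) = 0.144
Q = 33190, so δQ = 0.144 × 33190 = 4780.

33190 ± 4780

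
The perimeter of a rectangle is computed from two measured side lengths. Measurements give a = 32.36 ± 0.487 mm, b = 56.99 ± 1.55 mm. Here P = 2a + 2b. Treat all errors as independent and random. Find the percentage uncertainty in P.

1.82%

Each term contributes (cᵢ δxᵢ)² to (δP)²:
  (2·δa)² = 0.949;  (2·δb)² = 9.61
δP = √(10.6) = 3.25 mm
P = 178.7 mm, so δP/P = 3.25/178.7 = 0.0182.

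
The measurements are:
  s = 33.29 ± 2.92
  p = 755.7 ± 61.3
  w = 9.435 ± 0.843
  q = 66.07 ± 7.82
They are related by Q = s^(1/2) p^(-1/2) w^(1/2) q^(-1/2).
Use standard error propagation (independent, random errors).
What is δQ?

0.00755

Since Q is a product/quotient, work with relative uncertainties:
  (½·δs/s)² = (0.5×0.0877)² = 0.00192;  (−½·δp/p)² = (-0.5×0.0811)² = 0.00164;  (½·δw/w)² = (0.5×0.0893)² = 0.00200;  (−½·δq/q)² = (-0.5×0.118)² = 0.00350
δQ/Q = √(0.00907) = 0.0952
Q = 0.07931, so δQ = 0.0952 × 0.07931 = 0.00755.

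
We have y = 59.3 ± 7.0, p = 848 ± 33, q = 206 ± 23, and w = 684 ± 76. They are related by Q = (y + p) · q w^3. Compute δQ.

2.11e+13

Let u = y + p = 907. δu = √(δy² + δp²) = √(49.0 + 1090) = 33.7, so δu/u = 0.0372.
Q is then a monomial in u, q, w:
δQ/Q = √((δu/u)² + (1·δq/q)² + (3·δw/w)²) = √(0.00138 + 0.0125 + 0.111) = 0.353
Q = 5.98e+13, so δQ = 0.353 × 5.98e+13 = 2.11e+13.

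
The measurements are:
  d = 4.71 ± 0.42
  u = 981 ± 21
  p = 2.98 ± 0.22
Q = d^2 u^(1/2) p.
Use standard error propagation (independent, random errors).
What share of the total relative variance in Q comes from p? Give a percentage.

(δQ/Q)² = (2·δd/d)² + (½·δu/u)² + (1·δp/p)²
  d term: (2×0.0892)² = 0.0318
  u term: (0.5×0.0214)² = 0.000115
  p term: (1×0.0738)² = 0.00545
Total = 0.0374. Share from p = 0.00545/0.0374 = 0.146.

14.6%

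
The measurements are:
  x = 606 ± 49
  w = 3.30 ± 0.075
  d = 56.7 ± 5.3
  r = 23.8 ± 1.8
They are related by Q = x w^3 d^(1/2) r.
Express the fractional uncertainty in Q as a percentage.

13.8%

Q is a product of powers, so relative uncertainties combine in quadrature:
  (1·δx/x)² = (1×0.0809)² = 0.00654;  (3·δw/w)² = (3×0.0227)² = 0.00465;  (½·δd/d)² = (0.5×0.0935)² = 0.00218;  (1·δr/r)² = (1×0.0756)² = 0.00572
δQ/Q = √(0.0191) = 0.138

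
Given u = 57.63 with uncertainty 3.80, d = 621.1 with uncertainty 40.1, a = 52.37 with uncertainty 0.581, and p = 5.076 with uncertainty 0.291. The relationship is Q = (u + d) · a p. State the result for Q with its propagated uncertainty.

Let w = u + d = 678.7. δw = √(δu² + δd²) = √(14.4 + 1610) = 40.3, so δw/w = 0.0593.
Q is then a monomial in w, a, p:
δQ/Q = √((δw/w)² + (1·δa/a)² + (1·δp/p)²) = √(0.00352 + 0.000123 + 0.00329) = 0.0833
Q = 180400, so δQ = 0.0833 × 180400 = 15000.

180400 ± 15000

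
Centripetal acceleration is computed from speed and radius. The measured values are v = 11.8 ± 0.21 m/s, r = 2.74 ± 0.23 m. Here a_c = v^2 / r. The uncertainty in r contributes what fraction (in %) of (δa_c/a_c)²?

84.8%

(δa_c/a_c)² = (2·δv/v)² + (-1·δr/r)²
  v term: (2×0.0178)² = 0.00127
  r term: (-1×0.0839)² = 0.00705
Total = 0.00831. Share from r = 0.00705/0.00831 = 0.848.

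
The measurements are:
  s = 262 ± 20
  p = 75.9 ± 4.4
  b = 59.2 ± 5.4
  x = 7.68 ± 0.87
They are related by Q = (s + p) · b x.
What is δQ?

Let u = s + p = 338. δu = √(δs² + δp²) = √(400 + 19.4) = 20.5, so δu/u = 0.0606.
Q is then a monomial in u, b, x:
δQ/Q = √((δu/u)² + (1·δb/b)² + (1·δx/x)²) = √(0.00367 + 0.00832 + 0.0128) = 0.158
Q = 1.54e+05, so δQ = 0.158 × 1.54e+05 = 24200.

24200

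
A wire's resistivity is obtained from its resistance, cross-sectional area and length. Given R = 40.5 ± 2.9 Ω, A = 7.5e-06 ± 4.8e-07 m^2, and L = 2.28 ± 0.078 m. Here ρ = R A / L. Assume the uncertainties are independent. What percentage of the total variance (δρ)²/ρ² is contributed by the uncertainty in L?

(δρ/ρ)² = (1·δR/R)² + (1·δA/A)² + (-1·δL/L)²
  R term: (1×0.0716)² = 0.00513
  A term: (1×0.0640)² = 0.00410
  L term: (-1×0.0342)² = 0.00117
Total = 0.0104. Share from L = 0.00117/0.0104 = 0.113.

11.3%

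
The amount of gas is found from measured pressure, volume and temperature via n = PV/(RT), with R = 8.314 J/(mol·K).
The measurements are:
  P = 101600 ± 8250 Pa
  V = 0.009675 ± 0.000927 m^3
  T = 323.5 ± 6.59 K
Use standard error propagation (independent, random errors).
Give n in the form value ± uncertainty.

Each factor contributes (exponent × relative error)² to (δn/n)²:
  (1·δP/P)² = (1×0.0812)² = 0.00659;  (1·δV/V)² = (1×0.0958)² = 0.00918;  (-1·δT/T)² = (-1×0.0204)² = 0.000415
δn/n = √(0.0162) = 0.127
n = 0.3655 mol, so δn = 0.127 × 0.3655 = 0.0465 mol.

0.3655 ± 0.0465 mol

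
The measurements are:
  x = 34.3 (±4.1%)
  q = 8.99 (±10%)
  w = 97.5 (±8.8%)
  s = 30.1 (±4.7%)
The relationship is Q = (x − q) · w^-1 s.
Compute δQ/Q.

0.120

Let u = x − q = 25.3. δu = √(δx² + δq²) = √(1.98 + 0.808) = 1.67, so δu/u = 0.0659.
Q is then a monomial in u, w, s:
δQ/Q = √((δu/u)² + (-1·δw/w)² + (1·δs/s)²) = √(0.00435 + 0.00774 + 0.00221) = 0.120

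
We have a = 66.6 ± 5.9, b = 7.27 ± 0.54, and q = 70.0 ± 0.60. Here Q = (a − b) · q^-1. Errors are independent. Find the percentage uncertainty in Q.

Let u = a − b = 59.3. δu = √(δa² + δb²) = √(34.8 + 0.292) = 5.92, so δu/u = 0.0999.
Q is then a monomial in u, q:
δQ/Q = √((δu/u)² + (-1·δq/q)²) = √(0.00997 + 7.35e-05) = 0.100

10.0%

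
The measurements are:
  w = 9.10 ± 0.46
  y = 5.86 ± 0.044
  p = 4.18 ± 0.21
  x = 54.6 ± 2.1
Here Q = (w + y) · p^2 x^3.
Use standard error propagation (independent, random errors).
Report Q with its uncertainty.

Let u = w + y = 15.0. δu = √(δw² + δy²) = √(0.212 + 0.00194) = 0.462, so δu/u = 0.0309.
Q is then a monomial in u, p, x:
δQ/Q = √((δu/u)² + (2·δp/p)² + (3·δx/x)²) = √(0.000954 + 0.0101 + 0.0133) = 0.156
Q = 4.25e+07, so δQ = 0.156 × 4.25e+07 = 6.64e+06.

(4.25 ± 0.664) × 10^7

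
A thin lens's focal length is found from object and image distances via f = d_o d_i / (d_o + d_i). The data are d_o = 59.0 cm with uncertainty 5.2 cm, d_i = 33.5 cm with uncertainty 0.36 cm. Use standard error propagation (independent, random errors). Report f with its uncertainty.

∂f/∂d_o = (d_i/(d_o+d_i))² = 0.131;  ∂f/∂d_i = (d_o/(d_o+d_i))² = 0.407
δf = √((∂f/∂d_o · δd_o)² + (∂f/∂d_i · δd_i)²) = √(0.465 + 0.0215) = 0.698 cm
f = 21.4 cm.

21.4 ± 0.698 cm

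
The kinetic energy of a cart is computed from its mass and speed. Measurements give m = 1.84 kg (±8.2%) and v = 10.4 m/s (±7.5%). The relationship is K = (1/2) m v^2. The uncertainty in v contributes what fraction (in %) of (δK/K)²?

77.0%

(δK/K)² = (1·δm/m)² + (2·δv/v)²
  m term: (1×0.0820)² = 0.00672
  v term: (2×0.0750)² = 0.0225
Total = 0.0292. Share from v = 0.0225/0.0292 = 0.770.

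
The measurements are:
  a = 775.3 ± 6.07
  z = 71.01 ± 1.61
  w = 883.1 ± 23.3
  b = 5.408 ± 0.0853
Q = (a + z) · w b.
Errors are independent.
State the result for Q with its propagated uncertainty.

(4.042 ± 0.128) × 10^6

Let u = a + z = 846.3. δu = √(δa² + δz²) = √(36.8 + 2.59) = 6.28, so δu/u = 0.00742.
Q is then a monomial in u, w, b:
δQ/Q = √((δu/u)² + (1·δw/w)² + (1·δb/b)²) = √(5.51e-05 + 0.000696 + 0.000249) = 0.0316
Q = 4.042e+06, so δQ = 0.0316 × 4.042e+06 = 1.28e+05.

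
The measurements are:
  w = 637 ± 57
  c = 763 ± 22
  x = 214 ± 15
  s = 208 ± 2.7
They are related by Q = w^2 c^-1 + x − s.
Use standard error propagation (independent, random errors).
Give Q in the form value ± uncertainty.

538 ± 97.6

Let p = w^2·c^-1 = 532. δp/p = √((2·δw/w)² + (-1·δc/c)²) = √(0.0320 + 0.000831) = 0.181, so δp = 96.4.
Q = p + x − s: δQ = √(δp² + δx² + δs²) = √(9290 + 225 + 7.29) = 97.6
Q = 538.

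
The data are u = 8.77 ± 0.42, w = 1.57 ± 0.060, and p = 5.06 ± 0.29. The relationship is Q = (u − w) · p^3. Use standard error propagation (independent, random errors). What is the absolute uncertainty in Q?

Let h = u − w = 7.20. δh = √(δu² + δw²) = √(0.176 + 0.00360) = 0.424, so δh/h = 0.0589.
Q is then a monomial in h, p:
δQ/Q = √((δh/h)² + (3·δp/p)²) = √(0.00347 + 0.0296) = 0.182
Q = 933, so δQ = 0.182 × 933 = 170.

170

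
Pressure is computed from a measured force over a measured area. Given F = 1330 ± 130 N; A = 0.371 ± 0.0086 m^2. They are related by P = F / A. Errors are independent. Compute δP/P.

0.100

P is a product of powers, so relative uncertainties combine in quadrature:
  (1·δF/F)² = (1×0.0977)² = 0.00955;  (-1·δA/A)² = (-1×0.0232)² = 0.000537
δP/P = √(0.0101) = 0.100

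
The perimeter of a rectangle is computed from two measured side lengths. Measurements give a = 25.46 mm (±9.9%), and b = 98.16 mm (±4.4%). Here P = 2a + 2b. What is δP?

Each term contributes (cᵢ δxᵢ)² to (δP)²:
  (2·δa)² = 25.4;  (2·δb)² = 74.6
δP = √(100) = 10.0 mm

10.0 mm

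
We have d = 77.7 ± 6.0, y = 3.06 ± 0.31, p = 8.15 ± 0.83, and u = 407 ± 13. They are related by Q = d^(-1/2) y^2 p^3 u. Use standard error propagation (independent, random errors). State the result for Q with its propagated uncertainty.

Products/powers → add relative errors in quadrature, weighted by exponent:
  (−½·δd/d)² = (-0.5×0.0772)² = 0.00149;  (2·δy/y)² = (2×0.101)² = 0.0411;  (3·δp/p)² = (3×0.102)² = 0.0933;  (1·δu/u)² = (1×0.0319)² = 0.00102
δQ/Q = √(0.137) = 0.370
Q = 2.34e+05, so δQ = 0.370 × 2.34e+05 = 86600.

(2.34 ± 0.866) × 10^5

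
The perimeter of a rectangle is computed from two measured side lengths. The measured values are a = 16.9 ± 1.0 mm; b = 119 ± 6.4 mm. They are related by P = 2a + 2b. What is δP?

P is a linear combination, so absolute uncertainties add in quadrature:
  (2·δa)² = 4.00;  (2·δb)² = 164
δP = √(168) = 13.0 mm

13.0 mm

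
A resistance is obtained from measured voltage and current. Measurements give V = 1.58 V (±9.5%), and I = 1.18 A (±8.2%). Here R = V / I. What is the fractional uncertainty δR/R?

0.125

For a monomial R ∝ V, I^-1, fractional errors add in quadrature:
  (1·δV/V)² = (1×0.0950)² = 0.00903;  (-1·δI/I)² = (-1×0.0820)² = 0.00672
δR/R = √(0.0157) = 0.125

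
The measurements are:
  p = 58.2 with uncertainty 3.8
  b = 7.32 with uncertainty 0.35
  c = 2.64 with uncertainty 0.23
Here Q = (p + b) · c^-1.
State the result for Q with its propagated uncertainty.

Let u = p + b = 65.5. δu = √(δp² + δb²) = √(14.4 + 0.122) = 3.82, so δu/u = 0.0582.
Q is then a monomial in u, c:
δQ/Q = √((δu/u)² + (-1·δc/c)²) = √(0.00339 + 0.00759) = 0.105
Q = 24.8, so δQ = 0.105 × 24.8 = 2.60.

24.8 ± 2.60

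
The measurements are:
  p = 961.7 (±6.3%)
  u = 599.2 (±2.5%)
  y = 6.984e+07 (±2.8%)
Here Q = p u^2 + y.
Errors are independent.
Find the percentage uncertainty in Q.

6.71%

Let w = p·u^2 = 3.453e+08. δw/w = √((1·δp/p)² + (2·δu/u)²) = √(0.00397 + 0.00250) = 0.0804, so δw = 2.78e+07.
Q = w + y: δQ = √(δw² + δy²) = √(7.71e+14 + 3.82e+12) = 2.78e+07
Q = 4.151e+08, so δQ/Q = 2.78e+07/4.151e+08 = 0.0671.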